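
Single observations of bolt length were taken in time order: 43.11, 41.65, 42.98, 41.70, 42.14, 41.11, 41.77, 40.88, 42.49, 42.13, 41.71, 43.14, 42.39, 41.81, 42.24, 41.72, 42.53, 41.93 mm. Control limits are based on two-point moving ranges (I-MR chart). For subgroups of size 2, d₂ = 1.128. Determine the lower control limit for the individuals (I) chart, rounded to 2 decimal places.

39.80

X̄ = (43.11 + 41.65 + 42.98 + 41.70 + 42.14 + 41.11 + 41.77 + 40.88 + 42.49 + 42.13 + 41.71 + 43.14 + 42.39 + 41.81 + 42.24 + 41.72 + 42.53 + 41.93) / 18 = 42.0794
Moving ranges: 1.46, 1.33, 1.28, 0.44, 1.03, 0.66, 0.89, 1.61, 0.36, 0.42, 1.43, 0.75, 0.58, 0.43, 0.52, 0.81, 0.60; M̄R̄ = 14.6000 / 17 = 0.8588
LCL = X̄ − 3·M̄R̄/d₂ = 42.0794 − 3 × 0.8588 / 1.128 = 39.7953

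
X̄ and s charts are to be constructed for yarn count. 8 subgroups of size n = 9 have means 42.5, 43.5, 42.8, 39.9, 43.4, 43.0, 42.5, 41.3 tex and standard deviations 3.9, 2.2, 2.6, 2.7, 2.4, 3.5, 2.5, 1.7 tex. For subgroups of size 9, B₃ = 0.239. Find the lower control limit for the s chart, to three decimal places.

s̄ = (3.9 + 2.2 + 2.6 + 2.7 + 2.4 + 3.5 + 2.5 + 1.7) / 8 = 2.6875
LCL_s = B₃·s̄ = 0.239 × 2.6875 = 0.6423

0.642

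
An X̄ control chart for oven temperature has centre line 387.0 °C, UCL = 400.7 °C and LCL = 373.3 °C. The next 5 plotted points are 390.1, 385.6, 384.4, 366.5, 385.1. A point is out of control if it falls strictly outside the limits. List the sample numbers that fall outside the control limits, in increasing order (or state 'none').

Compare each point to [373.3, 400.7]: sample 4 = 366.5 < LCL.

4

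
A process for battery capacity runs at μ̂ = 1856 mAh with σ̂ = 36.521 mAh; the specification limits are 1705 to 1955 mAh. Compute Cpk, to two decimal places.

0.90

Cpu = (USL − μ̂) / (3σ̂) = (1955 − 1856) / (3 × 36.521) = 0.9036; Cpl = (μ̂ − LSL) / (3σ̂) = (1856 − 1705) / (3 × 36.521) = 1.3782; Cpk = min(Cpu, Cpl) = 0.9036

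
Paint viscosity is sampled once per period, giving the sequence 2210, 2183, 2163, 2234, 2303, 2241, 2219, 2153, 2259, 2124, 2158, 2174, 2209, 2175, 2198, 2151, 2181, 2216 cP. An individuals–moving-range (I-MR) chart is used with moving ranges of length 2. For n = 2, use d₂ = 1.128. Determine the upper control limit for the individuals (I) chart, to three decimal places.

2327.440

X̄ = (2210 + 2183 + 2163 + 2234 + 2303 + 2241 + 2219 + 2153 + 2259 + 2124 + 2158 + 2174 + 2209 + 2175 + 2198 + 2151 + 2181 + 2216) / 18 = 2197.2778
Moving ranges: 27, 20, 71, 69, 62, 22, 66, 106, 135, 34, 16, 35, 34, 23, 47, 30, 35; M̄R̄ = 832.0000 / 17 = 48.9412
UCL = X̄ + 3·M̄R̄/d₂ = 2197.2778 + 3 × 48.9412 / 1.128 = 2327.4405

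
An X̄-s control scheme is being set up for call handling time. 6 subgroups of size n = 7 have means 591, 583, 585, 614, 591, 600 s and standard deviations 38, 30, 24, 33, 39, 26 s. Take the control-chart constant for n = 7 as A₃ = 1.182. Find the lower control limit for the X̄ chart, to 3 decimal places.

556.570

X̄̄ = (591 + 583 + 585 + 614 + 591 + 600) / 6 = 594.0000
s̄ = (38 + 30 + 24 + 33 + 39 + 26) / 6 = 31.6667
LCL = X̄̄ − A₃·s̄ = 594.0000 − 1.182 × 31.6667 = 556.5700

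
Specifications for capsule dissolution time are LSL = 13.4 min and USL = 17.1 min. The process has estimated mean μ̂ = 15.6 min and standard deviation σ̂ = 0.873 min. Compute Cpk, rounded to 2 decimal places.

0.57

Cpu = (USL − μ̂) / (3σ̂) = (17.1 − 15.6) / (3 × 0.873) = 0.5727; Cpl = (μ̂ − LSL) / (3σ̂) = (15.6 − 13.4) / (3 × 0.873) = 0.8400; Cpk = min(Cpu, Cpl) = 0.5727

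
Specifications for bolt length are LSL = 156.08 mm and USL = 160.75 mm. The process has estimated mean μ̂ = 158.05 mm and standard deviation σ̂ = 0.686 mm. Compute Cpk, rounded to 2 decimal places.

0.96

Cpu = (USL − μ̂) / (3σ̂) = (160.75 − 158.05) / (3 × 0.686) = 1.3120; Cpl = (μ̂ − LSL) / (3σ̂) = (158.05 − 156.08) / (3 × 0.686) = 0.9572; Cpk = min(Cpu, Cpl) = 0.9572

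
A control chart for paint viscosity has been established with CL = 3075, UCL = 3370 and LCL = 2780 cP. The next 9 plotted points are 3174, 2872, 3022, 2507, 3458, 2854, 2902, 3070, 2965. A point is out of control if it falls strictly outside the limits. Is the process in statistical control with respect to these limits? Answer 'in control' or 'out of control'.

Compare each point to [2780, 3370]: sample 4 = 2507 < LCL; sample 5 = 3458 > UCL.

out of control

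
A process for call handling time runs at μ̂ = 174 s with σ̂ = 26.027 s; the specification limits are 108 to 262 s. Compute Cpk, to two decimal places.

Cpu = (USL − μ̂) / (3σ̂) = (262 − 174) / (3 × 26.027) = 1.1270; Cpl = (μ̂ − LSL) / (3σ̂) = (174 − 108) / (3 × 26.027) = 0.8453; Cpk = min(Cpu, Cpl) = 0.8453

0.85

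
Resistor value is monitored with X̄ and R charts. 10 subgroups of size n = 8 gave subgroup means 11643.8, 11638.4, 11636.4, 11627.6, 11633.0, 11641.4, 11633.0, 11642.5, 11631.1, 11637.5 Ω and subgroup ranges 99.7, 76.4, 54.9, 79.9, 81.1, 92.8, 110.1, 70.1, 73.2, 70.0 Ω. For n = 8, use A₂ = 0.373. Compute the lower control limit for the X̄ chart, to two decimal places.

X̄̄ = (11643.8 + 11638.4 + 11636.4 + 11627.6 + 11633.0 + 11641.4 + 11633.0 + 11642.5 + 11631.1 + 11637.5) / 10 = 116364.7000 / 10 = 11636.4700
R̄ = (99.7 + 76.4 + 54.9 + 79.9 + 81.1 + 92.8 + 110.1 + 70.1 + 73.2 + 70.0) / 10 = 808.2000 / 10 = 80.8200
LCL = X̄̄ − A₂·R̄ = 11636.4700 − 0.373 × 80.8200 = 11606.3241

11606.32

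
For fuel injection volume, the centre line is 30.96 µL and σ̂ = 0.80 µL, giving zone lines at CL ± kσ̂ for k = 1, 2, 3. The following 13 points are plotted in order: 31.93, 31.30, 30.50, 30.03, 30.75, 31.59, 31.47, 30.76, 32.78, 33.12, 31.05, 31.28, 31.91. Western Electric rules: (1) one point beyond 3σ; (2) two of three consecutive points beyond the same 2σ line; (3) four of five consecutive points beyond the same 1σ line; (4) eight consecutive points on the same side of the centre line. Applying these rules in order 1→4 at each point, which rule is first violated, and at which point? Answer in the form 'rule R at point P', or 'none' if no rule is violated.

Zone of each point (C = within 1σ̂, B = 1σ̂–2σ̂, A = 2σ̂–3σ̂, * = beyond 3σ̂; sign = side of CL): 1:+B, 2:+C, 3:-C, 4:-B, 5:-C, 6:+C, 7:+C, 8:-C, 9:+A, 10:+A, 11:+C, 12:+C, 13:+B
Rule 2 (two of three consecutive points beyond the same 2σ limit) is satisfied at point 10.

rule 2 at point 10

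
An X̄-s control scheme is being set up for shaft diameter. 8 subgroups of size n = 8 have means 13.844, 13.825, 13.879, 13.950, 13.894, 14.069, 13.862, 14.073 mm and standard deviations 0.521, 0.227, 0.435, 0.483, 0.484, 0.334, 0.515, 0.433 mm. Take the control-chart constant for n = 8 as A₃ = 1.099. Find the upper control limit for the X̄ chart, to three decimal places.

14.396

X̄̄ = (13.844 + 13.825 + 13.879 + 13.950 + 13.894 + 14.069 + 13.862 + 14.073) / 8 = 13.9245
s̄ = (0.521 + 0.227 + 0.435 + 0.483 + 0.484 + 0.334 + 0.515 + 0.433) / 8 = 0.4290
UCL = X̄̄ + A₃·s̄ = 13.9245 + 1.099 × 0.4290 = 14.3960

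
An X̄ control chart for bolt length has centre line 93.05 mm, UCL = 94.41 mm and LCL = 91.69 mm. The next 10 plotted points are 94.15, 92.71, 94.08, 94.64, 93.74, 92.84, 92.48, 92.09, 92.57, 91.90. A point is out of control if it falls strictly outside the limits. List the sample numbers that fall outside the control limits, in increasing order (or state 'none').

Compare each point to [91.69, 94.41]: sample 4 = 94.64 > UCL.

4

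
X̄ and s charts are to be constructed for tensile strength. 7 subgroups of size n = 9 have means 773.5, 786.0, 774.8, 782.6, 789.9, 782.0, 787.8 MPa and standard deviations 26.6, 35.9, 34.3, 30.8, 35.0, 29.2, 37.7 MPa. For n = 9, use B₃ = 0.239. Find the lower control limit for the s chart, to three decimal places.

7.836

s̄ = (26.6 + 35.9 + 34.3 + 30.8 + 35.0 + 29.2 + 37.7) / 7 = 32.7857
LCL_s = B₃·s̄ = 0.239 × 32.7857 = 7.8358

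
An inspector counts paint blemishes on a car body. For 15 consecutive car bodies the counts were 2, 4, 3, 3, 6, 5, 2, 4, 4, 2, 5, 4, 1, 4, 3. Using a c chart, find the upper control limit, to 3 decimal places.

c̄ = (2 + 4 + 3 + 3 + 6 + 5 + 2 + 4 + 4 + 2 + 5 + 4 + 1 + 4 + 3) / 15 = 52 / 15 = 3.4667
UCL = c̄ + 3√c̄ = 3.4667 + 3 × √3.4667 = 3.4667 + 3 × 1.8619 = 9.0524

9.052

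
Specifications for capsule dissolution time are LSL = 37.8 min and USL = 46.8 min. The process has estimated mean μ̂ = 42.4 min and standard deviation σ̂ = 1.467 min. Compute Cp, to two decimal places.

Cp = (USL − LSL) / (6σ̂) = (46.8 − 37.8) / (6 × 1.467) = 9.0000 / 8.8020 = 1.0225

1.02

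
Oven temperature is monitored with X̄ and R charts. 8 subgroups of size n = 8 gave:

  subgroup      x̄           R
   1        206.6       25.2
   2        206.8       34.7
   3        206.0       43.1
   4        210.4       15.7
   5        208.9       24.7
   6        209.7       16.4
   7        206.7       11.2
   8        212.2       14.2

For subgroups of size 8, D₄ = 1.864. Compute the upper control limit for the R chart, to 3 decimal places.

R̄ = (25.2 + 34.7 + 43.1 + 15.7 + 24.7 + 16.4 + 11.2 + 14.2) / 8 = 185.2000 / 8 = 23.1500
UCL_R = D₄·R̄ = 1.864 × 23.1500 = 43.1516

43.152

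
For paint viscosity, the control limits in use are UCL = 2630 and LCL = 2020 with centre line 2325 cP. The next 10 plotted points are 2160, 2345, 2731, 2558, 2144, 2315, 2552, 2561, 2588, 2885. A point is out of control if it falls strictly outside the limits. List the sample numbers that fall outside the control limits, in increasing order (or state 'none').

Compare each point to [2020, 2630]: sample 3 = 2731 > UCL; sample 10 = 2885 > UCL.

3, 10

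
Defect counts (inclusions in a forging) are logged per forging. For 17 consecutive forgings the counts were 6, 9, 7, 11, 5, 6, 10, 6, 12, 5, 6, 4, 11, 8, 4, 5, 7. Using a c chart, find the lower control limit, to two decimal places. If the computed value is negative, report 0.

0.00

c̄ = (6 + 9 + 7 + 11 + 5 + 6 + 10 + 6 + 12 + 5 + 6 + 4 + 11 + 8 + 4 + 5 + 7) / 17 = 122 / 17 = 7.1765
LCL = c̄ − 3√c̄ = 7.1765 − 3 × 2.6789 = -0.8602 → 0 (cannot be negative)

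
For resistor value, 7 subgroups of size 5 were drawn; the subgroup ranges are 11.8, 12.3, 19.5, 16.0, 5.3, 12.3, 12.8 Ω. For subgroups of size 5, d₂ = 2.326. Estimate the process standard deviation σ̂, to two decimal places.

R̄ = (11.8 + 12.3 + 19.5 + 16.0 + 5.3 + 12.3 + 12.8) / 7 = 12.8571
σ̂ = R̄ / d₂ = 12.8571 / 2.326 = 5.5276

5.53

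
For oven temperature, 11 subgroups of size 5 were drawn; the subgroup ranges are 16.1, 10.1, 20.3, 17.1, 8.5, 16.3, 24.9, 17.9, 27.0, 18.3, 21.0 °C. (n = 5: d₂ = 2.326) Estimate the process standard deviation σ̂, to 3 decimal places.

7.719

R̄ = (16.1 + 10.1 + 20.3 + 17.1 + 8.5 + 16.3 + 24.9 + 17.9 + 27.0 + 18.3 + 21.0) / 11 = 17.9545
σ̂ = R̄ / d₂ = 17.9545 / 2.326 = 7.7191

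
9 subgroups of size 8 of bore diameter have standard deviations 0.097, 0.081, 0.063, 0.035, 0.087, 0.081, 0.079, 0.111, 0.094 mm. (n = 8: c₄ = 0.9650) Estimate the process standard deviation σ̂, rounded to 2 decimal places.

0.08

s̄ = (0.097 + 0.081 + 0.063 + 0.035 + 0.087 + 0.081 + 0.079 + 0.111 + 0.094) / 9 = 0.0809
σ̂ = s̄ / c₄ = 0.0809 / 0.9650 = 0.0838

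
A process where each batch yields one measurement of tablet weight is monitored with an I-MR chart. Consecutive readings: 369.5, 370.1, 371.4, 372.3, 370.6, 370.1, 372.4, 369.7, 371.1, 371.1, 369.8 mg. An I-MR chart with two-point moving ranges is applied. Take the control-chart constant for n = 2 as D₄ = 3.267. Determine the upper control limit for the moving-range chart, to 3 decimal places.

Moving ranges: 0.6, 1.3, 0.9, 1.7, 0.5, 2.3, 2.7, 1.4, 0.0, 1.3; M̄R̄ = 12.7000 / 10 = 1.2700
UCL_MR = D₄·M̄R̄ = 3.267 × 1.2700 = 4.1491

4.149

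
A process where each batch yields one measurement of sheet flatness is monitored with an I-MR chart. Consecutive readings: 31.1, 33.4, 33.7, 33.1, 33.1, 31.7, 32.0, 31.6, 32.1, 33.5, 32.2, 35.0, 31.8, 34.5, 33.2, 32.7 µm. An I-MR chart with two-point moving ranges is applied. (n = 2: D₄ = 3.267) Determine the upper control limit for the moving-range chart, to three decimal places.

Moving ranges: 2.3, 0.3, 0.6, 0.0, 1.4, 0.3, 0.4, 0.5, 1.4, 1.3, 2.8, 3.2, 2.7, 1.3, 0.5; M̄R̄ = 19.0000 / 15 = 1.2667
UCL_MR = D₄·M̄R̄ = 3.267 × 1.2667 = 4.1382

4.138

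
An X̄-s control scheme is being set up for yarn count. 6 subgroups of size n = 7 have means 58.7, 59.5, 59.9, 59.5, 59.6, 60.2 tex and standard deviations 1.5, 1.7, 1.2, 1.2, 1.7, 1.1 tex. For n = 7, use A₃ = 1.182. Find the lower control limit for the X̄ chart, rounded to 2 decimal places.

X̄̄ = (58.7 + 59.5 + 59.9 + 59.5 + 59.6 + 60.2) / 6 = 59.5667
s̄ = (1.5 + 1.7 + 1.2 + 1.2 + 1.7 + 1.1) / 6 = 1.4000
LCL = X̄̄ − A₃·s̄ = 59.5667 − 1.182 × 1.4000 = 57.9119

57.91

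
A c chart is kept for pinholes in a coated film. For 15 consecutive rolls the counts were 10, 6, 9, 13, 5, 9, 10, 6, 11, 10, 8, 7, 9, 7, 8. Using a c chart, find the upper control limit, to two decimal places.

c̄ = (10 + 6 + 9 + 13 + 5 + 9 + 10 + 6 + 11 + 10 + 8 + 7 + 9 + 7 + 8) / 15 = 128 / 15 = 8.5333
UCL = c̄ + 3√c̄ = 8.5333 + 3 × √8.5333 = 8.5333 + 3 × 2.9212 = 17.2969

17.30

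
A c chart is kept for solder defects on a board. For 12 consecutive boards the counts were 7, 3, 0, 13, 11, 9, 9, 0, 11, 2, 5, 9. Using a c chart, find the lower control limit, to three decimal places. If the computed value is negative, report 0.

0.000

c̄ = (7 + 3 + 0 + 13 + 11 + 9 + 9 + 0 + 11 + 2 + 5 + 9) / 12 = 79 / 12 = 6.5833
LCL = c̄ − 3√c̄ = 6.5833 − 3 × 2.5658 = -1.1141 → 0 (cannot be negative)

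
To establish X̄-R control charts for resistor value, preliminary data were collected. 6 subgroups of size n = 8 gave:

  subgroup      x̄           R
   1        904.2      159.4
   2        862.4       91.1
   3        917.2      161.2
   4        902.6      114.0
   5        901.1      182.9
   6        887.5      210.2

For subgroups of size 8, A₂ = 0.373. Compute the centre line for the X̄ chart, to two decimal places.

X̄̄ = (904.2 + 862.4 + 917.2 + 902.6 + 901.1 + 887.5) / 6 = 5375.0000 / 6 = 895.8333
CL = X̄̄ = 895.8333

895.83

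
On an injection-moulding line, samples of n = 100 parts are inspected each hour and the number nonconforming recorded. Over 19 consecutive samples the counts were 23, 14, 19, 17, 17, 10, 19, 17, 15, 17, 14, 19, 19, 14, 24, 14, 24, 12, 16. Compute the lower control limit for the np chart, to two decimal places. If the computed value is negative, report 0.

5.77

p̄ = Σdᵢ / (k·n) = 324 / (19 × 100) = 0.17053
LCL = np̄ − 3·√(np̄(1−p̄)) = 17.0526 − 3 × 3.7609 = 5.7698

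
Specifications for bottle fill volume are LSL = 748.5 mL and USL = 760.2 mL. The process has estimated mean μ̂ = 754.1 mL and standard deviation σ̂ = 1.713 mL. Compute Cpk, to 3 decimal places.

Cpu = (USL − μ̂) / (3σ̂) = (760.2 − 754.1) / (3 × 1.713) = 1.1870; Cpl = (μ̂ − LSL) / (3σ̂) = (754.1 − 748.5) / (3 × 1.713) = 1.0897; Cpk = min(Cpu, Cpl) = 1.0897

1.090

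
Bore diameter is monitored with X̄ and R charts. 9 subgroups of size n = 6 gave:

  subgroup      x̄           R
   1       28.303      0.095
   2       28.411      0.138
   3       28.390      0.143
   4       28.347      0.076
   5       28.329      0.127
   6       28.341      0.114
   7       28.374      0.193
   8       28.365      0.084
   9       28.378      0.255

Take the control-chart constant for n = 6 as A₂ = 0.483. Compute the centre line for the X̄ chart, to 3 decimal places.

X̄̄ = (28.303 + 28.411 + 28.390 + 28.347 + 28.329 + 28.341 + 28.374 + 28.365 + 28.378) / 9 = 255.2380 / 9 = 28.3598
CL = X̄̄ = 28.3598

28.360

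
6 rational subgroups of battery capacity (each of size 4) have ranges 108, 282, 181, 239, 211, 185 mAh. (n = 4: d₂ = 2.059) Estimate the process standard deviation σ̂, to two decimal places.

97.62

R̄ = (108 + 282 + 181 + 239 + 211 + 185) / 6 = 201.0000
σ̂ = R̄ / d₂ = 201.0000 / 2.059 = 97.6202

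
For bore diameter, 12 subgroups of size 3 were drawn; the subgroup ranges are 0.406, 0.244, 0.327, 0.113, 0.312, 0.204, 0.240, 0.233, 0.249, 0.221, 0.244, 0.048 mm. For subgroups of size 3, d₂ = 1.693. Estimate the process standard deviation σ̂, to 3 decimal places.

0.140

R̄ = (0.406 + 0.244 + 0.327 + 0.113 + 0.312 + 0.204 + 0.240 + 0.233 + 0.249 + 0.221 + 0.244 + 0.048) / 12 = 0.2368
σ̂ = R̄ / d₂ = 0.2368 / 1.693 = 0.1398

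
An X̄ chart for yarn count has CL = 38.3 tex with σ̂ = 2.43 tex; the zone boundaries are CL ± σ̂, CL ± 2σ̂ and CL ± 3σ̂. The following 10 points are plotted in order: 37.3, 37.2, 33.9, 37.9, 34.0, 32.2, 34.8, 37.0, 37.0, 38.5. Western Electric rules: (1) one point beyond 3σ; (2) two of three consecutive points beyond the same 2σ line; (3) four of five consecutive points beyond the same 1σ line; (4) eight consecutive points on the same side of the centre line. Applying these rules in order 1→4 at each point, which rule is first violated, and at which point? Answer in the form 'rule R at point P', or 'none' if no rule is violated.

Zone of each point (C = within 1σ̂, B = 1σ̂–2σ̂, A = 2σ̂–3σ̂, * = beyond 3σ̂; sign = side of CL): 1:-C, 2:-C, 3:-B, 4:-C, 5:-B, 6:-A, 7:-B, 8:-C, 9:-C, 10:+C
Rule 3 (four of five consecutive points beyond the same 1σ limit) is satisfied at point 7.

rule 3 at point 7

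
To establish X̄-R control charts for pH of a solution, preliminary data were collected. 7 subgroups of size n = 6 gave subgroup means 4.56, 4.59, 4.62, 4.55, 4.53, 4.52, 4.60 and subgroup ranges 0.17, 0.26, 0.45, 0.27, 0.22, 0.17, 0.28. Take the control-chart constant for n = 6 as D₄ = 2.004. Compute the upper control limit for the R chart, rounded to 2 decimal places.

0.52

R̄ = (0.17 + 0.26 + 0.45 + 0.27 + 0.22 + 0.17 + 0.28) / 7 = 1.8200 / 7 = 0.2600
UCL_R = D₄·R̄ = 2.004 × 0.2600 = 0.5210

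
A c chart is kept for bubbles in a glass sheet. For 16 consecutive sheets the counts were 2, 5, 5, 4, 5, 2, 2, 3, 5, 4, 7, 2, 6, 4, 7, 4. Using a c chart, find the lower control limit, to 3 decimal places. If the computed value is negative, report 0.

c̄ = (2 + 5 + 5 + 4 + 5 + 2 + 2 + 3 + 5 + 4 + 7 + 2 + 6 + 4 + 7 + 4) / 16 = 67 / 16 = 4.1875
LCL = c̄ − 3√c̄ = 4.1875 − 3 × 2.0463 = -1.9515 → 0 (cannot be negative)

0.000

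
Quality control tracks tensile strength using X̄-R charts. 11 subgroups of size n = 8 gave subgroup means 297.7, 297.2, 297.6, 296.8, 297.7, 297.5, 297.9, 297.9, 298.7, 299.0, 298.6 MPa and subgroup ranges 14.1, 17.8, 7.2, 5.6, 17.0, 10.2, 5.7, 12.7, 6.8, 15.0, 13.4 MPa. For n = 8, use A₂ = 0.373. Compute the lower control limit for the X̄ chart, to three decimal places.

293.617

X̄̄ = (297.7 + 297.2 + 297.6 + 296.8 + 297.7 + 297.5 + 297.9 + 297.9 + 298.7 + 299.0 + 298.6) / 11 = 3276.6000 / 11 = 297.8727
R̄ = (14.1 + 17.8 + 7.2 + 5.6 + 17.0 + 10.2 + 5.7 + 12.7 + 6.8 + 15.0 + 13.4) / 11 = 125.5000 / 11 = 11.4091
LCL = X̄̄ − A₂·R̄ = 297.8727 − 0.373 × 11.4091 = 293.6171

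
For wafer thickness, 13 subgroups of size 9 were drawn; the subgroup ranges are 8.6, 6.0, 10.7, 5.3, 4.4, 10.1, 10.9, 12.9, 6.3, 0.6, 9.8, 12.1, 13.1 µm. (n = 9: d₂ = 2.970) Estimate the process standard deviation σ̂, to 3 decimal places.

2.870

R̄ = (8.6 + 6.0 + 10.7 + 5.3 + 4.4 + 10.1 + 10.9 + 12.9 + 6.3 + 0.6 + 9.8 + 12.1 + 13.1) / 13 = 8.5231
σ̂ = R̄ / d₂ = 8.5231 / 2.970 = 2.8697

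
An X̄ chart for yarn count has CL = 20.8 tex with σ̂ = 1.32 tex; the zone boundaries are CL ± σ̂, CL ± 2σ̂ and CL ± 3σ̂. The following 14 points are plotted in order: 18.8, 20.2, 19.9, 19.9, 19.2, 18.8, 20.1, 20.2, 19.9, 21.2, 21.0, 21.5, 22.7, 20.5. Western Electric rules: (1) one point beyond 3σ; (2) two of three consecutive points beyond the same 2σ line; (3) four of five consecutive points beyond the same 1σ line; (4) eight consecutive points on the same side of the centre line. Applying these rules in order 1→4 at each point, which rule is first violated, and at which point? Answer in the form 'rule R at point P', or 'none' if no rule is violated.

rule 4 at point 8

Zone of each point (C = within 1σ̂, B = 1σ̂–2σ̂, A = 2σ̂–3σ̂, * = beyond 3σ̂; sign = side of CL): 1:-B, 2:-C, 3:-C, 4:-C, 5:-B, 6:-B, 7:-C, 8:-C, 9:-C, 10:+C, 11:+C, 12:+C, 13:+B, 14:-C
Rule 4 (eight consecutive points on the same side of the centre line) is satisfied at point 8.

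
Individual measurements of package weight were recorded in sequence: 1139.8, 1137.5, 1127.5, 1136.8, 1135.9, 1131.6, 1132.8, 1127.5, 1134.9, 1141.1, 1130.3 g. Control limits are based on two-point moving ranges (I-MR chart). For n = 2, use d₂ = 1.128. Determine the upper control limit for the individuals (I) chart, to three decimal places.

1149.500

X̄ = (1139.8 + 1137.5 + 1127.5 + 1136.8 + 1135.9 + 1131.6 + 1132.8 + 1127.5 + 1134.9 + 1141.1 + 1130.3) / 11 = 1134.1545
Moving ranges: 2.3, 10.0, 9.3, 0.9, 4.3, 1.2, 5.3, 7.4, 6.2, 10.8; M̄R̄ = 57.7000 / 10 = 5.7700
UCL = X̄ + 3·M̄R̄/d₂ = 1134.1545 + 3 × 5.7700 / 1.128 = 1149.5003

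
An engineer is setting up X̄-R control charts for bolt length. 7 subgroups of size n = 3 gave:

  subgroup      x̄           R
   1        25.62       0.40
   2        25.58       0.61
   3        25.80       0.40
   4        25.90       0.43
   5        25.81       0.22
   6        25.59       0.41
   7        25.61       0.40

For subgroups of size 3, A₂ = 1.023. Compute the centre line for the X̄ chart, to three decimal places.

25.701

X̄̄ = (25.62 + 25.58 + 25.80 + 25.90 + 25.81 + 25.59 + 25.61) / 7 = 179.9100 / 7 = 25.7014
CL = X̄̄ = 25.7014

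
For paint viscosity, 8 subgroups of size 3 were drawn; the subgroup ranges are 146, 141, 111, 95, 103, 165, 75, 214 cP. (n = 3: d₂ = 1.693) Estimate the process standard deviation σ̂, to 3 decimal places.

R̄ = (146 + 141 + 111 + 95 + 103 + 165 + 75 + 214) / 8 = 131.2500
σ̂ = R̄ / d₂ = 131.2500 / 1.693 = 77.5251

77.525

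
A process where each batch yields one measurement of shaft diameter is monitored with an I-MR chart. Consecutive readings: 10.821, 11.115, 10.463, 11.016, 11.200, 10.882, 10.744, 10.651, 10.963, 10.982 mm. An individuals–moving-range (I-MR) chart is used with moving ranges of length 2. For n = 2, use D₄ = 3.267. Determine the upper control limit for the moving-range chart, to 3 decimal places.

Moving ranges: 0.294, 0.652, 0.553, 0.184, 0.318, 0.138, 0.093, 0.312, 0.019; M̄R̄ = 2.5630 / 9 = 0.2848
UCL_MR = D₄·M̄R̄ = 3.267 × 0.2848 = 0.9304

0.930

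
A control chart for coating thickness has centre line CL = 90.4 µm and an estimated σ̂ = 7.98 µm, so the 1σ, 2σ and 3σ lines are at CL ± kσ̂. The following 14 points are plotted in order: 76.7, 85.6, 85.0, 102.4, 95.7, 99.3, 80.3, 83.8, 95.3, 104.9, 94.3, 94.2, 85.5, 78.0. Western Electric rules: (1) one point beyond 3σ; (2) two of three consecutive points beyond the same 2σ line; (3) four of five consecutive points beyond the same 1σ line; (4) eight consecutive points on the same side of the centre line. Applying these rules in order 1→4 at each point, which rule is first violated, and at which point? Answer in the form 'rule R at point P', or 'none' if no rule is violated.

Zone of each point (C = within 1σ̂, B = 1σ̂–2σ̂, A = 2σ̂–3σ̂, * = beyond 3σ̂; sign = side of CL): 1:-B, 2:-C, 3:-C, 4:+B, 5:+C, 6:+B, 7:-B, 8:-C, 9:+C, 10:+B, 11:+C, 12:+C, 13:-C, 14:-B
No rule fires across all 14 points.

none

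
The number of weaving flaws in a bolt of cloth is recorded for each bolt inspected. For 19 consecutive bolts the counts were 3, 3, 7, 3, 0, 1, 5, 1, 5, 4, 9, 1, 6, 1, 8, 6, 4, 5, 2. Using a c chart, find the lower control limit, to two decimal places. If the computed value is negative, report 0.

c̄ = (3 + 3 + 7 + 3 + 0 + 1 + 5 + 1 + 5 + 4 + 9 + 1 + 6 + 1 + 8 + 6 + 4 + 5 + 2) / 19 = 74 / 19 = 3.8947
LCL = c̄ − 3√c̄ = 3.8947 − 3 × 1.9735 = -2.0258 → 0 (cannot be negative)

0.00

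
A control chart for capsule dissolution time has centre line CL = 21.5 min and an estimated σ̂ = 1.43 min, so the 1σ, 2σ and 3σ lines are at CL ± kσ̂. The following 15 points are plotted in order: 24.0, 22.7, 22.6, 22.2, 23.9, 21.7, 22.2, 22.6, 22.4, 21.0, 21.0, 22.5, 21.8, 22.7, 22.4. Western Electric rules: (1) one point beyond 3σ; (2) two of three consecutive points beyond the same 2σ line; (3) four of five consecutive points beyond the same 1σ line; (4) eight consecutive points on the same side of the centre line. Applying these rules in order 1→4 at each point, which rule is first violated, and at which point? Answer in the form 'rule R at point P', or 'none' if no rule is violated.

rule 4 at point 8

Zone of each point (C = within 1σ̂, B = 1σ̂–2σ̂, A = 2σ̂–3σ̂, * = beyond 3σ̂; sign = side of CL): 1:+B, 2:+C, 3:+C, 4:+C, 5:+B, 6:+C, 7:+C, 8:+C, 9:+C, 10:-C, 11:-C, 12:+C, 13:+C, 14:+C, 15:+C
Rule 4 (eight consecutive points on the same side of the centre line) is satisfied at point 8.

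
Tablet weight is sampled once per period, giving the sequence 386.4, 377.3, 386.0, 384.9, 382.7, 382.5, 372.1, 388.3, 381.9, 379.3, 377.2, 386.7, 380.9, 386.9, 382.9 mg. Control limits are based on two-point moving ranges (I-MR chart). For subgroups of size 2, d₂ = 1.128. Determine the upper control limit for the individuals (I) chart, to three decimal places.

398.414

X̄ = (386.4 + 377.3 + 386.0 + 384.9 + 382.7 + 382.5 + 372.1 + 388.3 + 381.9 + 379.3 + 377.2 + 386.7 + 380.9 + 386.9 + 382.9) / 15 = 382.4000
Moving ranges: 9.1, 8.7, 1.1, 2.2, 0.2, 10.4, 16.2, 6.4, 2.6, 2.1, 9.5, 5.8, 6.0, 4.0; M̄R̄ = 84.3000 / 14 = 6.0214
UCL = X̄ + 3·M̄R̄/d₂ = 382.4000 + 3 × 6.0214 / 1.128 = 398.4144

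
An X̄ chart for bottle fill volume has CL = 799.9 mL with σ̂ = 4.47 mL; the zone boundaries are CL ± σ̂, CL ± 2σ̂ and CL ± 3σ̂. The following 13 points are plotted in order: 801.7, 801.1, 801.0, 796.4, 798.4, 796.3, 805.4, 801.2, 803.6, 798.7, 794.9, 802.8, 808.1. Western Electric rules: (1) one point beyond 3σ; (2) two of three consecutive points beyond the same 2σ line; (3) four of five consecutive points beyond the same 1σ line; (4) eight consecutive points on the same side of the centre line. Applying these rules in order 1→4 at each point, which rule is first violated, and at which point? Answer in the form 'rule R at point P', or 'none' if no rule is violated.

Zone of each point (C = within 1σ̂, B = 1σ̂–2σ̂, A = 2σ̂–3σ̂, * = beyond 3σ̂; sign = side of CL): 1:+C, 2:+C, 3:+C, 4:-C, 5:-C, 6:-C, 7:+B, 8:+C, 9:+C, 10:-C, 11:-B, 12:+C, 13:+B
No rule fires across all 13 points.

none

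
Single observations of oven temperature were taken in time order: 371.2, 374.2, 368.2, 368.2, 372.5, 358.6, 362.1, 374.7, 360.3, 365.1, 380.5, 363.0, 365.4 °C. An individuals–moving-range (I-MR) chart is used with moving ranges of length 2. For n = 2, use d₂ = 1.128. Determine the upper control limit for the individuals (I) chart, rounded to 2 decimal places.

X̄ = (371.2 + 374.2 + 368.2 + 368.2 + 372.5 + 358.6 + 362.1 + 374.7 + 360.3 + 365.1 + 380.5 + 363.0 + 365.4) / 13 = 368.0000
Moving ranges: 3.0, 6.0, 0.0, 4.3, 13.9, 3.5, 12.6, 14.4, 4.8, 15.4, 17.5, 2.4; M̄R̄ = 97.8000 / 12 = 8.1500
UCL = X̄ + 3·M̄R̄/d₂ = 368.0000 + 3 × 8.1500 / 1.128 = 389.6755

389.68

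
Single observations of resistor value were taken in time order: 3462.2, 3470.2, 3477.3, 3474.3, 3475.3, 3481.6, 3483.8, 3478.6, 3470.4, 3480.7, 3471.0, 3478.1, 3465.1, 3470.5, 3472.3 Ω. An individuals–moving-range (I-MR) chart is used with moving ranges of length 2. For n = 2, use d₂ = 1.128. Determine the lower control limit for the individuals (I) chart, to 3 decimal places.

X̄ = (3462.2 + 3470.2 + 3477.3 + 3474.3 + 3475.3 + 3481.6 + 3483.8 + 3478.6 + 3470.4 + 3480.7 + 3471.0 + 3478.1 + 3465.1 + 3470.5 + 3472.3) / 15 = 3474.0933
Moving ranges: 8.0, 7.1, 3.0, 1.0, 6.3, 2.2, 5.2, 8.2, 10.3, 9.7, 7.1, 13.0, 5.4, 1.8; M̄R̄ = 88.3000 / 14 = 6.3071
LCL = X̄ − 3·M̄R̄/d₂ = 3474.0933 − 3 × 6.3071 / 1.128 = 3457.3190

3457.319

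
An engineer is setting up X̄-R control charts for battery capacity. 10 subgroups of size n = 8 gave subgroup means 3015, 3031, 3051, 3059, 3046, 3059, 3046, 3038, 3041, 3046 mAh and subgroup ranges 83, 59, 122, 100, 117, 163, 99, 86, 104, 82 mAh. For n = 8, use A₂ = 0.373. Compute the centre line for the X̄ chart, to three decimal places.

3043.200

X̄̄ = (3015 + 3031 + 3051 + 3059 + 3046 + 3059 + 3046 + 3038 + 3041 + 3046) / 10 = 30432.0000 / 10 = 3043.2000
CL = X̄̄ = 3043.2000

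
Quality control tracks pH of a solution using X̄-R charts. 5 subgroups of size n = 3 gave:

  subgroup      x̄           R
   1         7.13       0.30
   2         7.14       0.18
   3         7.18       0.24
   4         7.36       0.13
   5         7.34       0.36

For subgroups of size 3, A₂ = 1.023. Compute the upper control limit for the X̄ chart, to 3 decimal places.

X̄̄ = (7.13 + 7.14 + 7.18 + 7.36 + 7.34) / 5 = 36.1500 / 5 = 7.2300
R̄ = (0.30 + 0.18 + 0.24 + 0.13 + 0.36) / 5 = 1.2100 / 5 = 0.2420
UCL = X̄̄ + A₂·R̄ = 7.2300 + 1.023 × 0.2420 = 7.4776

7.478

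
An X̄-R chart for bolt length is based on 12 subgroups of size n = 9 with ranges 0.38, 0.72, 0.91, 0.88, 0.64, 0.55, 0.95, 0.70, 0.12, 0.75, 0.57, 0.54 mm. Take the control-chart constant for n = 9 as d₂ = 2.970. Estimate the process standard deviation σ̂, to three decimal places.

R̄ = (0.38 + 0.72 + 0.91 + 0.88 + 0.64 + 0.55 + 0.95 + 0.70 + 0.12 + 0.75 + 0.57 + 0.54) / 12 = 0.6425
σ̂ = R̄ / d₂ = 0.6425 / 2.970 = 0.2163

0.216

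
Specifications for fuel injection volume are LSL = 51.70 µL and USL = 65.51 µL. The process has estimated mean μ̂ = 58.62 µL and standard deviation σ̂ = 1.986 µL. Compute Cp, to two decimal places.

Cp = (USL − LSL) / (6σ̂) = (65.51 − 51.70) / (6 × 1.986) = 13.8100 / 11.9160 = 1.1589

1.16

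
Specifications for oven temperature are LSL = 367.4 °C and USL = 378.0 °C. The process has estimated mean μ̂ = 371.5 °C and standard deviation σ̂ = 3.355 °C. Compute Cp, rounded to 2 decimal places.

0.53

Cp = (USL − LSL) / (6σ̂) = (378.0 − 367.4) / (6 × 3.355) = 10.6000 / 20.1300 = 0.5266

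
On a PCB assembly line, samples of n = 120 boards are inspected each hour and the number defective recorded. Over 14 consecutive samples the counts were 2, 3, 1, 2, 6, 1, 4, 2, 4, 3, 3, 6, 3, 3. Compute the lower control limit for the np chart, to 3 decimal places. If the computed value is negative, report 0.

0.000

p̄ = Σdᵢ / (k·n) = 43 / (14 × 120) = 0.02560
LCL = np̄ − 3·√(np̄(1−p̄)) = 3.0714 − 3 × 1.7300 = -2.1185 → 0 (negative, so LCL = 0)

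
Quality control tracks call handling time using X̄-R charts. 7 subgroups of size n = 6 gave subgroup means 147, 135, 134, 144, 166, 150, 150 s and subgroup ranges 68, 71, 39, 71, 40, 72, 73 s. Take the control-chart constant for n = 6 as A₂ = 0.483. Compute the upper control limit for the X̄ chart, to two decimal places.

X̄̄ = (147 + 135 + 134 + 144 + 166 + 150 + 150) / 7 = 1026.0000 / 7 = 146.5714
R̄ = (68 + 71 + 39 + 71 + 40 + 72 + 73) / 7 = 434.0000 / 7 = 62.0000
UCL = X̄̄ + A₂·R̄ = 146.5714 + 0.483 × 62.0000 = 176.5174

176.52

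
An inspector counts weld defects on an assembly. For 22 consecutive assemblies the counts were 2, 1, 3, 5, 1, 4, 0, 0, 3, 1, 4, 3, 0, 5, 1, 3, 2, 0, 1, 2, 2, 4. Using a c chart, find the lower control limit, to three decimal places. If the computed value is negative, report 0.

0.000

c̄ = (2 + 1 + 3 + 5 + 1 + 4 + 0 + 0 + 3 + 1 + 4 + 3 + 0 + 5 + 1 + 3 + 2 + 0 + 1 + 2 + 2 + 4) / 22 = 47 / 22 = 2.1364
LCL = c̄ − 3√c̄ = 2.1364 − 3 × 1.4616 = -2.2485 → 0 (cannot be negative)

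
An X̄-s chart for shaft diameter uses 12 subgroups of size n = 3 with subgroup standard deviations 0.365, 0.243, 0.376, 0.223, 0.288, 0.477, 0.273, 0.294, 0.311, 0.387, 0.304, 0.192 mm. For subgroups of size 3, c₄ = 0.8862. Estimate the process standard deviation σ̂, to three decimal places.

s̄ = (0.365 + 0.243 + 0.376 + 0.223 + 0.288 + 0.477 + 0.273 + 0.294 + 0.311 + 0.387 + 0.304 + 0.192) / 12 = 0.3111
σ̂ = s̄ / c₄ = 0.3111 / 0.8862 = 0.3510

0.351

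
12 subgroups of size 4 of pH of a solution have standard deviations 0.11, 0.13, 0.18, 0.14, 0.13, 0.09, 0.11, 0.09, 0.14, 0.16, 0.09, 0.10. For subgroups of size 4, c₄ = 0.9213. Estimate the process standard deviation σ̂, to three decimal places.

s̄ = (0.11 + 0.13 + 0.18 + 0.14 + 0.13 + 0.09 + 0.11 + 0.09 + 0.14 + 0.16 + 0.09 + 0.10) / 12 = 0.1225
σ̂ = s̄ / c₄ = 0.1225 / 0.9213 = 0.1330

0.133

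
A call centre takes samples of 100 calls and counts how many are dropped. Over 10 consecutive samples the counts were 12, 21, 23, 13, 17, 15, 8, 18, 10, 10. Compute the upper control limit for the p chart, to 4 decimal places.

p̄ = Σdᵢ / (k·n) = 147 / (10 × 100) = 0.14700
UCL = p̄ + 3·√(p̄(1−p̄)/n) = 0.14700 + 3 × √(0.14700×0.85300/100) = 0.14700 + 3 × 0.03541 = 0.25323

0.2532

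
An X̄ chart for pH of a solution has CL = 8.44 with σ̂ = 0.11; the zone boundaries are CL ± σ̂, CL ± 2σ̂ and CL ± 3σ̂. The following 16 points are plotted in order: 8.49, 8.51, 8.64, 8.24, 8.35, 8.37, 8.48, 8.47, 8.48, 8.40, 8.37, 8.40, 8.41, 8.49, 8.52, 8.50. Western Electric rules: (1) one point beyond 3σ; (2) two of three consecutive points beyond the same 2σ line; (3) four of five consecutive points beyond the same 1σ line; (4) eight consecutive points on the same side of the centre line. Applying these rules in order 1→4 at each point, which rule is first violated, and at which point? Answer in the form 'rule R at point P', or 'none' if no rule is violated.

none

Zone of each point (C = within 1σ̂, B = 1σ̂–2σ̂, A = 2σ̂–3σ̂, * = beyond 3σ̂; sign = side of CL): 1:+C, 2:+C, 3:+B, 4:-B, 5:-C, 6:-C, 7:+C, 8:+C, 9:+C, 10:-C, 11:-C, 12:-C, 13:-C, 14:+C, 15:+C, 16:+C
No rule fires across all 16 points.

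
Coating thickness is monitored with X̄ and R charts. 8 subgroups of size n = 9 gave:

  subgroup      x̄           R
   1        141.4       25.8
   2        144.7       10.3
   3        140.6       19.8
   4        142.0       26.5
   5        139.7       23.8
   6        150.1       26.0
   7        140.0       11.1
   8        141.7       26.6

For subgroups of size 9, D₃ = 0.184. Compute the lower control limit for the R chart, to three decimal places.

3.908

R̄ = (25.8 + 10.3 + 19.8 + 26.5 + 23.8 + 26.0 + 11.1 + 26.6) / 8 = 169.9000 / 8 = 21.2375
LCL_R = D₃·R̄ = 0.184 × 21.2375 = 3.9077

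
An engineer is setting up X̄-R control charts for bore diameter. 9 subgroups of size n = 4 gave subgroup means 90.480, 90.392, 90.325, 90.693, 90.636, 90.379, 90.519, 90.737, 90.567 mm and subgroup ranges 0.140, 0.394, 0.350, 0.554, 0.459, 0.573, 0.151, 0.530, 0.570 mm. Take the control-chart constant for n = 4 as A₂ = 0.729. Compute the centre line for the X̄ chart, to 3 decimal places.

X̄̄ = (90.480 + 90.392 + 90.325 + 90.693 + 90.636 + 90.379 + 90.519 + 90.737 + 90.567) / 9 = 814.7280 / 9 = 90.5253
CL = X̄̄ = 90.5253

90.525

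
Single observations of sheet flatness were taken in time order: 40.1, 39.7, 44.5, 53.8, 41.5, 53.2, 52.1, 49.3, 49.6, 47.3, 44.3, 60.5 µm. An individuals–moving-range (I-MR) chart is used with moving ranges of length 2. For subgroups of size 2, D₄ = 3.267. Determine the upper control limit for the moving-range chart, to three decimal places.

Moving ranges: 0.4, 4.8, 9.3, 12.3, 11.7, 1.1, 2.8, 0.3, 2.3, 3.0, 16.2; M̄R̄ = 64.2000 / 11 = 5.8364
UCL_MR = D₄·M̄R̄ = 3.267 × 5.8364 = 19.0674

19.067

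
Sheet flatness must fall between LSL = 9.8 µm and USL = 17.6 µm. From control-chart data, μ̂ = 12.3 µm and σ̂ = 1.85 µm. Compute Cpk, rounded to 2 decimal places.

Cpu = (USL − μ̂) / (3σ̂) = (17.6 − 12.3) / (3 × 1.85) = 0.9550; Cpl = (μ̂ − LSL) / (3σ̂) = (12.3 − 9.8) / (3 × 1.85) = 0.4505; Cpk = min(Cpu, Cpl) = 0.4505

0.45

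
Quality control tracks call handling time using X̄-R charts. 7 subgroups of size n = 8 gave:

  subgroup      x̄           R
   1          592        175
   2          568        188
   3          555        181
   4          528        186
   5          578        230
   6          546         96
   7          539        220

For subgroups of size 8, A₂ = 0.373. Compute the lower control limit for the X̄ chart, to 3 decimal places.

490.007

X̄̄ = (592 + 568 + 555 + 528 + 578 + 546 + 539) / 7 = 3906.0000 / 7 = 558.0000
R̄ = (175 + 188 + 181 + 186 + 230 + 96 + 220) / 7 = 1276.0000 / 7 = 182.2857
LCL = X̄̄ − A₂·R̄ = 558.0000 − 0.373 × 182.2857 = 490.0074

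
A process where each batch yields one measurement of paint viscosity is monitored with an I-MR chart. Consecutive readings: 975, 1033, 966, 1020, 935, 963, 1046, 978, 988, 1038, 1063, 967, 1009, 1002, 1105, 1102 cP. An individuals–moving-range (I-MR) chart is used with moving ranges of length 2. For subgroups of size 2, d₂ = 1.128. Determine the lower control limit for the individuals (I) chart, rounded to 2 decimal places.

X̄ = (975 + 1033 + 966 + 1020 + 935 + 963 + 1046 + 978 + 988 + 1038 + 1063 + 967 + 1009 + 1002 + 1105 + 1102) / 16 = 1011.8750
Moving ranges: 58, 67, 54, 85, 28, 83, 68, 10, 50, 25, 96, 42, 7, 103, 3; M̄R̄ = 779.0000 / 15 = 51.9333
LCL = X̄ − 3·M̄R̄/d₂ = 1011.8750 − 3 × 51.9333 / 1.128 = 873.7544

873.75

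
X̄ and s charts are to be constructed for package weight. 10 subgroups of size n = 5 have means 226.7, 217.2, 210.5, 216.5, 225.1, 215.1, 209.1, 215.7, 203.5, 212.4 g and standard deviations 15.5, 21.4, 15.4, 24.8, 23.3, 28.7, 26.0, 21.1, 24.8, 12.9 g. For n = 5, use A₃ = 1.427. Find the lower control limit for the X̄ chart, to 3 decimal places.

184.656

X̄̄ = (226.7 + 217.2 + 210.5 + 216.5 + 225.1 + 215.1 + 209.1 + 215.7 + 203.5 + 212.4) / 10 = 215.1800
s̄ = (15.5 + 21.4 + 15.4 + 24.8 + 23.3 + 28.7 + 26.0 + 21.1 + 24.8 + 12.9) / 10 = 21.3900
LCL = X̄̄ − A₃·s̄ = 215.1800 − 1.427 × 21.3900 = 184.6565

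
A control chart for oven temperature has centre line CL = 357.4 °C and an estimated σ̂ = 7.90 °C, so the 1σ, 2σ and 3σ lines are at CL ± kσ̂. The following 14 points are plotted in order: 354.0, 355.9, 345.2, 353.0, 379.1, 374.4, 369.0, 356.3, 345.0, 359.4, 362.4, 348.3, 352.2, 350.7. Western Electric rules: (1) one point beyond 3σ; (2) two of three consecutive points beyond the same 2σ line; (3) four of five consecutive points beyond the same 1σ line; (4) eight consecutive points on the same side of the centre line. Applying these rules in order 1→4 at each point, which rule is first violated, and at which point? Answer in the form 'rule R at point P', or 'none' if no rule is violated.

rule 2 at point 6

Zone of each point (C = within 1σ̂, B = 1σ̂–2σ̂, A = 2σ̂–3σ̂, * = beyond 3σ̂; sign = side of CL): 1:-C, 2:-C, 3:-B, 4:-C, 5:+A, 6:+A, 7:+B, 8:-C, 9:-B, 10:+C, 11:+C, 12:-B, 13:-C, 14:-C
Rule 2 (two of three consecutive points beyond the same 2σ limit) is satisfied at point 6.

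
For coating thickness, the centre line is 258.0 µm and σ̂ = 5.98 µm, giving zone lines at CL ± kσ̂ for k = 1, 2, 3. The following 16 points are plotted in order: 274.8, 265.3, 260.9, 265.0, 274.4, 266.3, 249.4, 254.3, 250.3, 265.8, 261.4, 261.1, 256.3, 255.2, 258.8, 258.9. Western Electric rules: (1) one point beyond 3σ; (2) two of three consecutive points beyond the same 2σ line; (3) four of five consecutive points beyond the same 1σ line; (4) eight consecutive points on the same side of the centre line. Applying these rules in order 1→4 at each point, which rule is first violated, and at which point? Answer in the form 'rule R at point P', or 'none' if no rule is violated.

rule 3 at point 5

Zone of each point (C = within 1σ̂, B = 1σ̂–2σ̂, A = 2σ̂–3σ̂, * = beyond 3σ̂; sign = side of CL): 1:+A, 2:+B, 3:+C, 4:+B, 5:+A, 6:+B, 7:-B, 8:-C, 9:-B, 10:+B, 11:+C, 12:+C, 13:-C, 14:-C, 15:+C, 16:+C
Rule 3 (four of five consecutive points beyond the same 1σ limit) is satisfied at point 5.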